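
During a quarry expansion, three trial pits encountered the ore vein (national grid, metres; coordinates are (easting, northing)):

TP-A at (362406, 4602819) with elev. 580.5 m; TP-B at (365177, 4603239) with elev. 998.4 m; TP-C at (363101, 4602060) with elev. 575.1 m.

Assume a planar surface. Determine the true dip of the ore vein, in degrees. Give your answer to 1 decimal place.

Two edge vectors: TP-A→TP-B = (2771, 420, 417.9), TP-A→TP-C = (695, -759, -5.4).
Normal n = (TP-A→TP-B) × (TP-A→TP-C) = (314918.1, 305403.9, -2395089).
So ∂z/∂E = −n_x/n_z = 0.13148 and ∂z/∂N = −n_y/n_z = 0.12751.
Gradient magnitude |∇z| = √(a² + b²) = √(0.01729 + 0.01626) = 0.18316.
True dip = arctan(0.18316) = 10.4°, dipping toward SW (azimuth ≈ 226°).

10.4°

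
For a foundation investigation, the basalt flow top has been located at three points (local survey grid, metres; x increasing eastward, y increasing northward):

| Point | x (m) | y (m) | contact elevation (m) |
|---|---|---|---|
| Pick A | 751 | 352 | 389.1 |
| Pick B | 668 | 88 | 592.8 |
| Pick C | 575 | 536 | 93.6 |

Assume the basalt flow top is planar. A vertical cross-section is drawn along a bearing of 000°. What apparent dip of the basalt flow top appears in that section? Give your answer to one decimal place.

Two edge vectors: Pick A→Pick B = (-83, -264, 203.7), Pick A→Pick C = (-176, 184, -295.5).
Normal n = (Pick A→Pick B) × (Pick A→Pick C) = (40531.2, -60377.7, -61736).
So ∂z/∂x = −n_x/n_z = 0.65652 and ∂z/∂y = −n_y/n_z = −0.97800.
Unit vector along 000° is (sin 0°, cos 0°) = (0.0000, 1.0000).
Slope in that direction = a·(0.0000) + b·(1.0000) = −0.97800.
Apparent dip = arctan|0.97800| = 44.4° (true dip is 49.7°, so apparent ≤ true as expected).

44.4°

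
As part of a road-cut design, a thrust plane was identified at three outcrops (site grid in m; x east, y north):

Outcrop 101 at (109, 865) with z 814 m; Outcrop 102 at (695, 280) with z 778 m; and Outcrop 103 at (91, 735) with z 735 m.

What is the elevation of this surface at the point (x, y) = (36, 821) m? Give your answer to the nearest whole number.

Two edge vectors: Outcrop 101→Outcrop 102 = (586, -585, -36), Outcrop 101→Outcrop 103 = (-18, -130, -79).
Normal n = (Outcrop 101→Outcrop 102) × (Outcrop 101→Outcrop 103) = (41535, 46942, -86710).
So ∂z/∂x = −n_x/n_z = 0.47901 and ∂z/∂y = −n_y/n_z = 0.54137.
Intercept c from Outcrop 101: 814 − 52.21 − 468.28 = 293.50.
At (36, 821): z = 17.2 + 444.5 + 293.50 = 755.2 m.

755 m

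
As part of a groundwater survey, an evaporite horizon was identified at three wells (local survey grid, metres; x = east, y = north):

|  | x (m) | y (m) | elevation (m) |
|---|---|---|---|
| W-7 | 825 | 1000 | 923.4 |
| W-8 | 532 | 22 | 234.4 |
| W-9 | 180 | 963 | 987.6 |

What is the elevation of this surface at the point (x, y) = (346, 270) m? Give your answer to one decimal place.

Let the plane be z = a·x + b·y + c.
W-8−W-7: −293a − 978b = −689;  W-9−W-7: −645a − 37b = 64.2.
Solving gives a = −0.142395, b = 0.747159.
Then c = 923.4 − a·825 − b·1000 = 293.72.
At (346, 270): z = −49.3 + 201.7 + 293.72 = 446.2 m.

446.2 m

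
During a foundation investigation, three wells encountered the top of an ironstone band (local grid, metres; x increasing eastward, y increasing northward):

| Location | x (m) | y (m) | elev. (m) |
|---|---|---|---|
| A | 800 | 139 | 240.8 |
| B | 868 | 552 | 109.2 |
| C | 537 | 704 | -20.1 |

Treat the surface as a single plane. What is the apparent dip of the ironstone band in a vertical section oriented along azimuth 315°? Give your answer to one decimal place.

Two edge vectors: A→B = (68, 413, -131.6), A→C = (-263, 565, -260.9).
Normal n = (A→B) × (A→C) = (-33397.7, 52352, 147039).
So ∂z/∂x = −n_x/n_z = 0.22713 and ∂z/∂y = −n_y/n_z = −0.35604.
Unit vector along 315° is (sin 315°, cos 315°) = (-0.7071, 0.7071).
Slope in that direction = a·(-0.7071) + b·(0.7071) = −0.41237.
Apparent dip = arctan|0.41237| = 22.4° (true dip is 22.9°, so apparent ≤ true as expected).

22.4°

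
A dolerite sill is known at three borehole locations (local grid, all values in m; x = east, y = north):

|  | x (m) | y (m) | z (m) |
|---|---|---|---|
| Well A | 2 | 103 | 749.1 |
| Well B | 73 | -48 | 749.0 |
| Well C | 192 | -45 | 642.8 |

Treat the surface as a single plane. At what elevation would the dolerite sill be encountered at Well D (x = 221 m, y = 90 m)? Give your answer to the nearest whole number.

561 m

Two edge vectors: Well A→Well B = (71, -151, -0.1), Well A→Well C = (190, -148, -106.3).
Normal n = (Well A→Well B) × (Well A→Well C) = (16036.5, 7528.3, 18182).
So ∂z/∂x = −n_x/n_z = −0.88200 and ∂z/∂y = −n_y/n_z = −0.41405.
Intercept c from Well A: 749.1 + 1.76 + 42.65 = 793.51.
At (221, 90): z = −194.9 − 37.3 + 793.51 = 561.3 m.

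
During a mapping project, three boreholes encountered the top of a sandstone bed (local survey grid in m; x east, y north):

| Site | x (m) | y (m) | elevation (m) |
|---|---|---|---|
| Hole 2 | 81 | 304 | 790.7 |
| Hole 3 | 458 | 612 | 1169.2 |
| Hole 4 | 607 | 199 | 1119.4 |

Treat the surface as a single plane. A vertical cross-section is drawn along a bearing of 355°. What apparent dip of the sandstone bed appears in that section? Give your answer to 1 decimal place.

Two edge vectors: Hole 2→Hole 3 = (377, 308, 378.5), Hole 2→Hole 4 = (526, -105, 328.7).
Normal n = (Hole 2→Hole 3) × (Hole 2→Hole 4) = (140982.1, 75171.1, -201593).
So ∂z/∂x = −n_x/n_z = 0.69934 and ∂z/∂y = −n_y/n_z = 0.37289.
Unit vector along 355° is (sin 355°, cos 355°) = (-0.0872, 0.9962).
Slope in that direction = a·(-0.0872) + b·(0.9962) = 0.31052.
Apparent dip = arctan|0.31052| = 17.3° (true dip is 38.4°, so apparent ≤ true as expected).

17.3°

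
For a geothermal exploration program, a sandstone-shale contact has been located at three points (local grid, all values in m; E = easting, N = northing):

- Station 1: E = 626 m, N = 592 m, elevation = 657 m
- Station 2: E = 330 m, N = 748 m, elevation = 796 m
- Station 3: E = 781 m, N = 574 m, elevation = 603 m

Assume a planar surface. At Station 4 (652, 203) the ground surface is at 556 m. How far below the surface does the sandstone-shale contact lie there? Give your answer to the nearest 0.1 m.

21.9 m

Let the plane be z = a·E + b·N + c.
Station 2−Station 1: −296a + 156b = 139;  Station 3−Station 1: 155a − 18b = −54.
Solving gives a = −0.31413, b = 0.29498.
Then c = 657 − a·626 − b·592 = 679.02.
At (652, 203): z_contact = −204.81 + 59.88 + 679.02 = 534.08 m.
Depth below ground = 556 − 534.08 = 21.9 m.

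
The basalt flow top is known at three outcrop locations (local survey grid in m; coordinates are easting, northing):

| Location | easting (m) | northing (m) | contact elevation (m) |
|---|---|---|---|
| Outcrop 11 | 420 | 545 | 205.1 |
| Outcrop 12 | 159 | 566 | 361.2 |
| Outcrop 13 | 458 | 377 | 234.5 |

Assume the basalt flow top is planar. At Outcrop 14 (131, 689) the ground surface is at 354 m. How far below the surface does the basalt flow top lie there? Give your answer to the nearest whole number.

Let the plane be z = a·easting + b·northing + c.
Outcrop 12−Outcrop 11: −261a + 21b = 156.1;  Outcrop 13−Outcrop 11: 38a − 168b = 29.4.
Solving gives a = −0.62351, b = −0.31603.
Then c = 205.1 − a·420 − b·545 = 639.21.
At (131, 689): z_contact = −81.7 − 217.7 + 639.21 = 339.8 m.
Depth below ground = 354 − 339.8 = 14 m.

14 m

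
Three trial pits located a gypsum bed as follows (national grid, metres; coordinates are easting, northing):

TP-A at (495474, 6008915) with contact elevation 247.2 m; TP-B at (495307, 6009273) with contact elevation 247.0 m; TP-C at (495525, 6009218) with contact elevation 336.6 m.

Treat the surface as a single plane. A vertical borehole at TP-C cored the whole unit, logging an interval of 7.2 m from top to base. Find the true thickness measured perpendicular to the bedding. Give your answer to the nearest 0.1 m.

6.4 m

Let the plane be z = a·easting + b·northing + c.
TP-B−TP-A: −167a + 358b = −0.2;  TP-C−TP-A: 51a + 303b = 89.4.
Solving gives a = 0.46567, b = 0.21667.
|∇z| = √(a²+b²) = 0.51361, so dip δ = arctan(0.51361) = 27.19°.
True thickness = vertical thickness × cos δ = 7.2 × cos 27.19° = 6.4 m.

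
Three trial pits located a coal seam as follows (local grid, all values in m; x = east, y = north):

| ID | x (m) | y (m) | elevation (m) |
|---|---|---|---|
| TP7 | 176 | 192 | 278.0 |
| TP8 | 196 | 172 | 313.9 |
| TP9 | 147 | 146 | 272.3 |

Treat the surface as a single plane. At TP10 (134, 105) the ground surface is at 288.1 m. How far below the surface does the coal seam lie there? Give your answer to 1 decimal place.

5.8 m

Two edge vectors: TP7→TP8 = (20, -20, 35.9), TP7→TP9 = (-29, -46, -5.7).
Normal n = (TP7→TP8) × (TP7→TP9) = (1765.4, -927.1, -1500).
So ∂z/∂x = −n_x/n_z = 1.17693 and ∂z/∂y = −n_y/n_z = −0.61807.
Intercept c from TP7: 278 − 207.14 + 118.67 = 189.53.
At (134, 105): z_contact = 157.71 − 64.90 + 189.53 = 282.34 m.
Depth below ground = 288.1 − 282.34 = 5.8 m.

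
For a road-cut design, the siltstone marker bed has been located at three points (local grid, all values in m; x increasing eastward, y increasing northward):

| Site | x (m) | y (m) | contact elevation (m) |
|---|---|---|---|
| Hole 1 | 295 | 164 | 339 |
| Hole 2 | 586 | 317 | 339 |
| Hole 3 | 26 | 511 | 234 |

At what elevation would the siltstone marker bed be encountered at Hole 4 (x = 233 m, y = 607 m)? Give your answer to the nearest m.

237 m

Two edge vectors: Hole 1→Hole 2 = (291, 153, 0), Hole 1→Hole 3 = (-269, 347, -105).
Normal n = (Hole 1→Hole 2) × (Hole 1→Hole 3) = (-16065, 30555, 142134).
So ∂z/∂x = −n_x/n_z = 0.11303 and ∂z/∂y = −n_y/n_z = −0.21497.
Intercept c from Hole 1: 339 − 33.34 + 35.26 = 340.91.
At (233, 607): z = 26.3 − 130.5 + 340.91 = 236.8 m.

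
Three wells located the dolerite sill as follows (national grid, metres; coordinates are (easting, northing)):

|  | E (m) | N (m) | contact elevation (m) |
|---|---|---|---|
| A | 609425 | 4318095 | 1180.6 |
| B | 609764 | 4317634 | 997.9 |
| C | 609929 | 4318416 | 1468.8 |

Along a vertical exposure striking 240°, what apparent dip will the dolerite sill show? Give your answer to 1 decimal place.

25.0°

Two edge vectors: A→B = (339, -461, -182.7), A→C = (504, 321, 288.2).
Normal n = (A→B) × (A→C) = (-74213.5, -189780.6, 341163).
So ∂z/∂E = −n_x/n_z = 0.21753 and ∂z/∂N = −n_y/n_z = 0.55628.
Unit vector along 240° is (sin 240°, cos 240°) = (-0.8660, -0.5000).
Slope in that direction = a·(-0.8660) + b·(-0.5000) = −0.46653.
Apparent dip = arctan|0.46653| = 25.0° (true dip is 30.8°, so apparent ≤ true as expected).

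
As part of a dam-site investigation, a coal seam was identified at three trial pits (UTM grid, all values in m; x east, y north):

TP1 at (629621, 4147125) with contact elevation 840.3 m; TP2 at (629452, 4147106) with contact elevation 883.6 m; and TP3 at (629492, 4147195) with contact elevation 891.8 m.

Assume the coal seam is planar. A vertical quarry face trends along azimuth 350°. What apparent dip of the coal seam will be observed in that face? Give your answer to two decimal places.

Two edge vectors: TP1→TP2 = (-169, -19, 43.3), TP1→TP3 = (-129, 70, 51.5).
Normal n = (TP1→TP2) × (TP1→TP3) = (-4009.5, 3117.8, -14281).
So ∂z/∂x = −n_x/n_z = −0.28076 and ∂z/∂y = −n_y/n_z = 0.21832.
Unit vector along 350° is (sin 350°, cos 350°) = (-0.1736, 0.9848).
Slope in that direction = a·(-0.1736) + b·(0.9848) = 0.26375.
Apparent dip = arctan|0.26375| = 14.78° (true dip is 19.6°, so apparent ≤ true as expected).

14.78°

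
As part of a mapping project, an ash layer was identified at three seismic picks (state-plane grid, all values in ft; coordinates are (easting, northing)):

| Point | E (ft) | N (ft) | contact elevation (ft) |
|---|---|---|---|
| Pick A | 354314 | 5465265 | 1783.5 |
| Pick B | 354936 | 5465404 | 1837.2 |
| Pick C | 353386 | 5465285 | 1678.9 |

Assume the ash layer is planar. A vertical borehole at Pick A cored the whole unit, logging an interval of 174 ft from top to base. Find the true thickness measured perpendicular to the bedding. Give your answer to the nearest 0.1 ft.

Two edge vectors: Pick A→Pick B = (622, 139, 53.7), Pick A→Pick C = (-928, 20, -104.6).
Normal n = (Pick A→Pick B) × (Pick A→Pick C) = (-15613.4, 15227.6, 141432).
So ∂z/∂E = −n_x/n_z = 0.11040 and ∂z/∂N = −n_y/n_z = −0.10767.
|∇z| = √(a²+b²) = 0.15421, so dip δ = arctan(0.15421) = 8.77°.
True thickness = vertical thickness × cos δ = 174 × cos 8.77° = 172.0 ft.

172.0 ft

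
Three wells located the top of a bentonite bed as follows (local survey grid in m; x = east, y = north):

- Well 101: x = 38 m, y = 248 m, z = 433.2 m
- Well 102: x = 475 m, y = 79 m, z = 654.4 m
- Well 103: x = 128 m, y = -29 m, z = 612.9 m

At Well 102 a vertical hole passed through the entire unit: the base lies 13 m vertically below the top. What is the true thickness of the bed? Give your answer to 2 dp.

Let the plane be z = a·x + b·y + c.
Well 102−Well 101: 437a − 169b = 221.2;  Well 103−Well 101: 90a − 277b = 179.7.
Solving gives a = 0.29198, b = −0.55387.
|∇z| = √(a²+b²) = 0.62612, so dip δ = arctan(0.62612) = 32.05°.
True thickness = vertical thickness × cos δ = 13 × cos 32.05° = 11.02 m.

11.02 m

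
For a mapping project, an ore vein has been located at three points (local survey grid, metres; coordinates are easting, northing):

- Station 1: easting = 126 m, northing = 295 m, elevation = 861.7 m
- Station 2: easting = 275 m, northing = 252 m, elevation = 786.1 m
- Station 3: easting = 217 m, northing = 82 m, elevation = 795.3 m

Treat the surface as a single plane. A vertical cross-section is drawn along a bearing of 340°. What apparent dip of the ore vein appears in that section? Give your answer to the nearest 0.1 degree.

14.8°

Two edge vectors: Station 1→Station 2 = (149, -43, -75.6), Station 1→Station 3 = (91, -213, -66.4).
Normal n = (Station 1→Station 2) × (Station 1→Station 3) = (-13247.6, 3014, -27824).
So ∂z/∂easting = −n_x/n_z = −0.47612 and ∂z/∂northing = −n_y/n_z = 0.10832.
Unit vector along 340° is (sin 340°, cos 340°) = (-0.3420, 0.9397).
Slope in that direction = a·(-0.3420) + b·(0.9397) = 0.26463.
Apparent dip = arctan|0.26463| = 14.8° (true dip is 26.0°, so apparent ≤ true as expected).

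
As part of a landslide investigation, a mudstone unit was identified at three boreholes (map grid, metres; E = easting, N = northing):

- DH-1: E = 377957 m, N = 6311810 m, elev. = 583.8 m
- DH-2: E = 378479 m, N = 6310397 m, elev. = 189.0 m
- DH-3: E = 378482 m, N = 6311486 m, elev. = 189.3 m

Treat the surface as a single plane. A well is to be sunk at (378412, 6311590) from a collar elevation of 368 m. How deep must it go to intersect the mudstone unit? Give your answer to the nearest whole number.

126 m

Two edge vectors: DH-1→DH-2 = (522, -1413, -394.8), DH-1→DH-3 = (525, -324, -394.5).
Normal n = (DH-1→DH-2) × (DH-1→DH-3) = (429513.3, -1341, 572697).
So ∂z/∂E = −n_x/n_z = −0.74998350 and ∂z/∂N = −n_y/n_z = 0.00234155.
Intercept c from DH-1: 583.8 + 283461.51 − 14779.43 = 269265.88.
At (378412, 6311590): z_contact = −283802.8 + 14778.9 + 269265.88 = 242.0 m.
Depth below ground = 368 − 242.0 = 126 m.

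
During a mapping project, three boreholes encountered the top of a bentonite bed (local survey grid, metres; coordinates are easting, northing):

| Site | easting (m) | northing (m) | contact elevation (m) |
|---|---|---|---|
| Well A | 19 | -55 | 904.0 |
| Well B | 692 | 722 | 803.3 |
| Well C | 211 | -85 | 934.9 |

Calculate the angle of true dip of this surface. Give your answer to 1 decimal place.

Two edge vectors: Well A→Well B = (673, 777, -100.7), Well A→Well C = (192, -30, 30.9).
Normal n = (Well A→Well B) × (Well A→Well C) = (20988.3, -40130.1, -169374).
So ∂z/∂easting = −n_x/n_z = 0.12392 and ∂z/∂northing = −n_y/n_z = −0.23693.
Gradient magnitude |∇z| = √(a² + b²) = √(0.01536 + 0.05614) = 0.26738.
True dip = arctan(0.26738) = 15.0°, dipping toward NNW (azimuth ≈ 332°).

15.0°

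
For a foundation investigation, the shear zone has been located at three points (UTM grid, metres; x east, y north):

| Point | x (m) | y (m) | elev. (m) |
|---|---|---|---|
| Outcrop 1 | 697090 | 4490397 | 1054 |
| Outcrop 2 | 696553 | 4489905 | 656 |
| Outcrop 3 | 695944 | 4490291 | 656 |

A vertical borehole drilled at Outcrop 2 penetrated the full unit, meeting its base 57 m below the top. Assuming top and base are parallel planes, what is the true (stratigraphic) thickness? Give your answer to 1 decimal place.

49.6 m

Let the plane be z = a·x + b·y + c.
Outcrop 2−Outcrop 1: −537a − 492b = −398;  Outcrop 3−Outcrop 1: −1146a − 106b = −398.
Solving gives a = 0.30307, b = 0.47816.
|∇z| = √(a²+b²) = 0.56611, so dip δ = arctan(0.56611) = 29.51°.
True thickness = vertical thickness × cos δ = 57 × cos 29.51° = 49.6 m.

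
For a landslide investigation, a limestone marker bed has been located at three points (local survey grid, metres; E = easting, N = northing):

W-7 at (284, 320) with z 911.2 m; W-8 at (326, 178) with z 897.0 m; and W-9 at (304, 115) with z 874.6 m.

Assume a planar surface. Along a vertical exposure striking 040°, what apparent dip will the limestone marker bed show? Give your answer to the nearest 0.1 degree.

22.8°

Two edge vectors: W-7→W-8 = (42, -142, -14.2), W-7→W-9 = (20, -205, -36.6).
Normal n = (W-7→W-8) × (W-7→W-9) = (2286.2, 1253.2, -5770).
So ∂z/∂E = −n_x/n_z = 0.39622 and ∂z/∂N = −n_y/n_z = 0.21719.
Unit vector along 040° is (sin 40°, cos 40°) = (0.6428, 0.7660).
Slope in that direction = a·(0.6428) + b·(0.7660) = 0.42107.
Apparent dip = arctan|0.42107| = 22.8° (true dip is 24.3°, so apparent ≤ true as expected).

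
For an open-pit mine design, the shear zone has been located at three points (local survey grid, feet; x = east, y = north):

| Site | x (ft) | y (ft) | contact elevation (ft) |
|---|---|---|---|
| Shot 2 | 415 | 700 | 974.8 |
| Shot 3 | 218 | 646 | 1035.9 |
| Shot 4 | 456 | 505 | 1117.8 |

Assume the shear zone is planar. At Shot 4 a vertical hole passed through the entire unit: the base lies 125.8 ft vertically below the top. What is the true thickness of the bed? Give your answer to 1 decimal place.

Let the plane be z = a·x + b·y + c.
Shot 3−Shot 2: −197a − 54b = 61.1;  Shot 4−Shot 2: 41a − 195b = 143.
Solving gives a = −0.10319, b = −0.75503.
|∇z| = √(a²+b²) = 0.76205, so dip δ = arctan(0.76205) = 37.31°.
True thickness = vertical thickness × cos δ = 125.8 × cos 37.31° = 100.1 ft.

100.1 ft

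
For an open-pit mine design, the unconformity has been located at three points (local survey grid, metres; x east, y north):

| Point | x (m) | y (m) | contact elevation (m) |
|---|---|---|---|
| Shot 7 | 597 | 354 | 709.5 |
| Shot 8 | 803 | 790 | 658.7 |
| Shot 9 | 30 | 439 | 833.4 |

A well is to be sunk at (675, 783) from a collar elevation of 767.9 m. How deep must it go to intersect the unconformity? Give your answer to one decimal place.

Two edge vectors: Shot 7→Shot 8 = (206, 436, -50.8), Shot 7→Shot 9 = (-567, 85, 123.9).
Normal n = (Shot 7→Shot 8) × (Shot 7→Shot 9) = (58338.4, 3280.2, 264722).
So ∂z/∂x = −n_x/n_z = −0.22038 and ∂z/∂y = −n_y/n_z = −0.01239.
Intercept c from Shot 7: 709.5 + 131.56 + 4.39 = 845.45.
At (675, 783): z_contact = −148.75 − 9.70 + 845.45 = 686.99 m.
Depth below ground = 767.9 − 686.99 = 80.9 m.

80.9 m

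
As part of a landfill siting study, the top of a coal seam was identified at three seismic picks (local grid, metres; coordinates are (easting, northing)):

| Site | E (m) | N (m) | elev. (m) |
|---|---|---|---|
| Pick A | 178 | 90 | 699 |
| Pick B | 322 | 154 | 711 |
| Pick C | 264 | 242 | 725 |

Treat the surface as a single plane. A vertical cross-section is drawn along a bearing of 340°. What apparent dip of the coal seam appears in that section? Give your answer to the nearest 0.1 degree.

8.7°

Two edge vectors: Pick A→Pick B = (144, 64, 12), Pick A→Pick C = (86, 152, 26).
Normal n = (Pick A→Pick B) × (Pick A→Pick C) = (-160, -2712, 16384).
So ∂z/∂E = −n_x/n_z = 0.00977 and ∂z/∂N = −n_y/n_z = 0.16553.
Unit vector along 340° is (sin 340°, cos 340°) = (-0.3420, 0.9397).
Slope in that direction = a·(-0.3420) + b·(0.9397) = 0.15220.
Apparent dip = arctan|0.15220| = 8.7° (true dip is 9.4°, so apparent ≤ true as expected).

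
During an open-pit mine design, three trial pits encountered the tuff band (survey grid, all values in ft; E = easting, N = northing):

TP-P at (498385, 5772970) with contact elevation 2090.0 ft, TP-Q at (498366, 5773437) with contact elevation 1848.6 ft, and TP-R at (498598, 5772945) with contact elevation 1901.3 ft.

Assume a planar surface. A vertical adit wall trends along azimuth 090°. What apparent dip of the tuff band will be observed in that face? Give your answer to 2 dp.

43.57°

Let the plane be z = a·E + b·N + c.
TP-Q−TP-P: −19a + 467b = −241.4;  TP-R−TP-P: 213a − 25b = −188.7.
Solving gives a = −0.95113, b = −0.55561.
Unit vector along 090° is (sin 90°, cos 90°) = (1.0000, 0.0000).
Slope in that direction = a·(1.0000) + b·(0.0000) = −0.95113.
Apparent dip = arctan|0.95113| = 43.57° (true dip is 47.8°, so apparent ≤ true as expected).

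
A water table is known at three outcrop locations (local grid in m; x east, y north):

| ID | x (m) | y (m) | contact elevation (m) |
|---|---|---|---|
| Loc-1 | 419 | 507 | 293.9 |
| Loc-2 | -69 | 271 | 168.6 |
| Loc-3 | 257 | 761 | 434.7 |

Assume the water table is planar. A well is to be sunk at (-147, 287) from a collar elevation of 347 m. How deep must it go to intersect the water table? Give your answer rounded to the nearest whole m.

169 m

Let the plane be z = a·x + b·y + c.
Loc-2−Loc-1: −488a − 236b = −125.3;  Loc-3−Loc-1: −162a + 254b = 140.8.
Solving gives a = −0.00865, b = 0.54881.
Then c = 293.9 − a·419 − b·507 = 19.27.
At (-147, 287): z_contact = 1.3 + 157.5 + 19.27 = 178.1 m.
Depth below ground = 347 − 178.1 = 169 m.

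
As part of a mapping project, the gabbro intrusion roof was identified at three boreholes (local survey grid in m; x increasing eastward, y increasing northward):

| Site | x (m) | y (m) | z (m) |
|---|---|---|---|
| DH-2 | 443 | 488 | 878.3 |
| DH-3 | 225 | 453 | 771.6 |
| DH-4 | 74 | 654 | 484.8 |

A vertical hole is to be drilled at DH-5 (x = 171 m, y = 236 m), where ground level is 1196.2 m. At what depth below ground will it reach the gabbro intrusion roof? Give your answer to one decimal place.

Two edge vectors: DH-2→DH-3 = (-218, -35, -106.7), DH-2→DH-4 = (-369, 166, -393.5).
Normal n = (DH-2→DH-3) × (DH-2→DH-4) = (31484.7, -46410.7, -49103).
So ∂z/∂x = −n_x/n_z = 0.64120 and ∂z/∂y = −n_y/n_z = −0.94517.
Intercept c from DH-2: 878.3 − 284.05 + 461.24 = 1055.49.
At (171, 236): z_contact = 109.64 − 223.06 + 1055.49 = 942.08 m.
Depth below ground = 1196.2 − 942.08 = 254.1 m.

254.1 m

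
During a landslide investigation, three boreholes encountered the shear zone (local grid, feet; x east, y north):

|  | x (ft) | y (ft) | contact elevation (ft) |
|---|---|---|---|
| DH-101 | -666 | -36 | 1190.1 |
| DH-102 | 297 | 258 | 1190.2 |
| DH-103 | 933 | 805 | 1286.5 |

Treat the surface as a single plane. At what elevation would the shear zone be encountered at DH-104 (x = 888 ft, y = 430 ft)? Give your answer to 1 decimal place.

1188.0 ft

Let the plane be z = a·x + b·y + c.
DH-102−DH-101: 963a + 294b = 0.1;  DH-103−DH-101: 1599a + 841b = 96.4.
Solving gives a = −0.08316, b = 0.27275.
Then c = 1190.1 − a·-666 − b·-36 = 1144.53.
At (888, 430): z = −73.9 + 117.3 + 1144.53 = 1188.0 ft.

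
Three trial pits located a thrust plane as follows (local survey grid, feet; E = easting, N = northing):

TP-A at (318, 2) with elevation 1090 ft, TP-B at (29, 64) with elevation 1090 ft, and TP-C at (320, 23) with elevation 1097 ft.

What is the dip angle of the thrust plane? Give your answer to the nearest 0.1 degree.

18.5°

Let the plane be z = a·E + b·N + c.
TP-B−TP-A: −289a + 62b = 0;  TP-C−TP-A: 2a + 21b = 7.
Solving gives a = 0.07008, b = 0.32666.
Gradient magnitude |∇z| = √(a² + b²) = √(0.00491 + 0.10671) = 0.33409.
True dip = arctan(0.33409) = 18.5°, dipping toward SSW (azimuth ≈ 192°).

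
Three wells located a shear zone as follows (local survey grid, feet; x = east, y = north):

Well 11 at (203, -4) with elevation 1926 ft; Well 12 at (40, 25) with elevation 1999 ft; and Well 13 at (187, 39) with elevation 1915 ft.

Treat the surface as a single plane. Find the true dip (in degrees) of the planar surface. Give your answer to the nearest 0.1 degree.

34.8°

Two edge vectors: Well 11→Well 12 = (-163, 29, 73), Well 11→Well 13 = (-16, 43, -11).
Normal n = (Well 11→Well 12) × (Well 11→Well 13) = (-3458, -2961, -6545).
So ∂z/∂x = −n_x/n_z = −0.52834 and ∂z/∂y = −n_y/n_z = −0.45241.
Gradient magnitude |∇z| = √(a² + b²) = √(0.27915 + 0.20467) = 0.69557.
True dip = arctan(0.69557) = 34.8°, dipping toward NE (azimuth ≈ 049°).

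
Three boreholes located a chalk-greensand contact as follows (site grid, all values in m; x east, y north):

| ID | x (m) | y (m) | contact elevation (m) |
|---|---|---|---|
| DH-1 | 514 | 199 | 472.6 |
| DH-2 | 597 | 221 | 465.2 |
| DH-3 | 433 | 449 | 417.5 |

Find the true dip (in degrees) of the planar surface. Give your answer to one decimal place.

Let the plane be z = a·x + b·y + c.
DH-2−DH-1: 83a + 22b = −7.4;  DH-3−DH-1: −81a + 250b = −55.1.
Solving gives a = −0.02831, b = −0.22957.
Gradient magnitude |∇z| = √(a² + b²) = √(0.00080 + 0.05270) = 0.23131.
True dip = arctan(0.23131) = 13.0°, dipping toward N (azimuth ≈ 007°).

13.0°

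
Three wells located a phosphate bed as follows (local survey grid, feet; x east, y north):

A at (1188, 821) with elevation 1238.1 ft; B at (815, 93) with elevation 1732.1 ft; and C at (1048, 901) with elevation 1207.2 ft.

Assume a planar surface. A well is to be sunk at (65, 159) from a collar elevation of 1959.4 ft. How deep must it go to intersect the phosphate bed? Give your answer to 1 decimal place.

170.8 ft

Two edge vectors: A→B = (-373, -728, 494), A→C = (-140, 80, -30.9).
Normal n = (A→B) × (A→C) = (-17024.8, -80685.7, -131760).
So ∂z/∂x = −n_x/n_z = −0.129211 and ∂z/∂y = −n_y/n_z = −0.612369.
Intercept c from A: 1238.1 + 153.50 + 502.75 = 1894.36.
At (65, 159): z_contact = −8.40 − 97.37 + 1894.36 = 1788.59 ft.
Depth below ground = 1959.4 − 1788.59 = 170.8 ft.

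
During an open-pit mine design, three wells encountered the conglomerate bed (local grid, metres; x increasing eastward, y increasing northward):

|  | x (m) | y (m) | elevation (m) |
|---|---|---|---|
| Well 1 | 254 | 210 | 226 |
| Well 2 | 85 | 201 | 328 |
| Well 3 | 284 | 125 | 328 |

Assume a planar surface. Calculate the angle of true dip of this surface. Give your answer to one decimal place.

56.0°

Let the plane be z = a·x + b·y + c.
Well 2−Well 1: −169a − 9b = 102;  Well 3−Well 1: 30a − 85b = 102.
Solving gives a = −0.52969, b = −1.38695.
Gradient magnitude |∇z| = √(a² + b²) = √(0.28057 + 1.92363) = 1.48465.
True dip = arctan(1.48465) = 56.0°, dipping toward NNE (azimuth ≈ 021°).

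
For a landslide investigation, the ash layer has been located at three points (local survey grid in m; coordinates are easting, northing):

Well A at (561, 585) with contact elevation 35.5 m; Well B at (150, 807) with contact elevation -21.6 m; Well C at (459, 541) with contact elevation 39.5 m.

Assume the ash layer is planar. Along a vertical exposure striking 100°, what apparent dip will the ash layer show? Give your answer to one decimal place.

Two edge vectors: Well A→Well B = (-411, 222, -57.1), Well A→Well C = (-102, -44, 4).
Normal n = (Well A→Well B) × (Well A→Well C) = (-1624.4, 7468.2, 40728).
So ∂z/∂easting = −n_x/n_z = 0.03988 and ∂z/∂northing = −n_y/n_z = −0.18337.
Unit vector along 100° is (sin 100°, cos 100°) = (0.9848, -0.1736).
Slope in that direction = a·(0.9848) + b·(-0.1736) = 0.07112.
Apparent dip = arctan|0.07112| = 4.1° (true dip is 10.6°, so apparent ≤ true as expected).

4.1°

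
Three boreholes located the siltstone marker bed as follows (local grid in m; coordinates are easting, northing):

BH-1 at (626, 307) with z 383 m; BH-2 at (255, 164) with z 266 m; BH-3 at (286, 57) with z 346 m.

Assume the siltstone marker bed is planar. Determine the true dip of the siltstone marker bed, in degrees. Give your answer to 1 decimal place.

38.7°

Two edge vectors: BH-1→BH-2 = (-371, -143, -117), BH-1→BH-3 = (-340, -250, -37).
Normal n = (BH-1→BH-2) × (BH-1→BH-3) = (-23959, 26053, 44130).
So ∂z/∂easting = −n_x/n_z = 0.54292 and ∂z/∂northing = −n_y/n_z = −0.59037.
Gradient magnitude |∇z| = √(a² + b²) = √(0.29476 + 0.34854) = 0.80206.
True dip = arctan(0.80206) = 38.7°, dipping toward NW (azimuth ≈ 317°).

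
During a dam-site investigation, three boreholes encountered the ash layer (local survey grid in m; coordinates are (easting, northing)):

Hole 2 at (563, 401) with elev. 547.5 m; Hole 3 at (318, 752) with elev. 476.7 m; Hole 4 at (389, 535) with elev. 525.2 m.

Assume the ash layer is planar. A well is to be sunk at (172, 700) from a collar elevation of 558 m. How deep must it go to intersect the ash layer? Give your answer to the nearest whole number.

Let the plane be z = a·E + b·N + c.
Hole 3−Hole 2: −245a + 351b = −70.8;  Hole 4−Hole 2: −174a + 134b = −22.3.
Solving gives a = −0.05877, b = −0.24273.
Then c = 547.5 − a·563 − b·401 = 677.92.
At (172, 700): z_contact = −10.1 − 169.9 + 677.92 = 497.9 m.
Depth below ground = 558 − 497.9 = 60 m.

60 m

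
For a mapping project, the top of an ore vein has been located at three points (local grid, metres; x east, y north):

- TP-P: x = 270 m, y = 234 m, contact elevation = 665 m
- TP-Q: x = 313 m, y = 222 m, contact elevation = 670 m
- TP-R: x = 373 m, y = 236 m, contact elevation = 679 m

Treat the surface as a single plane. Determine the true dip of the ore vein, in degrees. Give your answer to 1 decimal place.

8.5°

Let the plane be z = a·x + b·y + c.
TP-Q−TP-P: 43a − 12b = 5;  TP-R−TP-P: 103a + 2b = 14.
Solving gives a = 0.13464, b = 0.06581.
Gradient magnitude |∇z| = √(a² + b²) = √(0.01813 + 0.00433) = 0.14987.
True dip = arctan(0.14987) = 8.5°, dipping toward WSW (azimuth ≈ 244°).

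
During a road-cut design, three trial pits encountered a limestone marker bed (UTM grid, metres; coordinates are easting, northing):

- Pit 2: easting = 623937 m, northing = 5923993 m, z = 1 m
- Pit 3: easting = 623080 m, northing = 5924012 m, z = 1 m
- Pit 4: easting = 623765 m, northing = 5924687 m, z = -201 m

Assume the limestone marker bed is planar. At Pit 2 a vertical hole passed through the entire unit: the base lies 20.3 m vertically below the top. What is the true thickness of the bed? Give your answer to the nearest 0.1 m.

Two edge vectors: Pit 2→Pit 3 = (-857, 19, 0), Pit 2→Pit 4 = (-172, 694, -202).
Normal n = (Pit 2→Pit 3) × (Pit 2→Pit 4) = (-3838, -173114, -591490).
So ∂z/∂easting = −n_x/n_z = −0.00649 and ∂z/∂northing = −n_y/n_z = −0.29267.
|∇z| = √(a²+b²) = 0.29275, so dip δ = arctan(0.29275) = 16.32°.
True thickness = vertical thickness × cos δ = 20.3 × cos 16.32° = 19.5 m.

19.5 m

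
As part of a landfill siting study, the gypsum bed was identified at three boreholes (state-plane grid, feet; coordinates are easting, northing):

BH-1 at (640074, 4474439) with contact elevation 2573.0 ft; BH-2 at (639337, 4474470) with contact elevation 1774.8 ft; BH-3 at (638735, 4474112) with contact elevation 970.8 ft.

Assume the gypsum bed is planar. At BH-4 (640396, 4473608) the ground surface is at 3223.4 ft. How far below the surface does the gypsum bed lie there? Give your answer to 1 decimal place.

Two edge vectors: BH-1→BH-2 = (-737, 31, -798.2), BH-1→BH-3 = (-1339, -327, -1602.2).
Normal n = (BH-1→BH-2) × (BH-1→BH-3) = (-310679.6, -112031.6, 282508).
So ∂z/∂easting = −n_x/n_z = 1.099719654 and ∂z/∂northing = −n_y/n_z = 0.396560805.
Intercept c from BH-1: 2573 − 703901.96 − 1774387.13 = −2475716.09.
At (640396, 4473608): z_contact = 704256.07 + 1774057.59 − 2475716.09 = 2597.57 ft.
Depth below ground = 3223.4 − 2597.57 = 625.8 ft.

625.8 ft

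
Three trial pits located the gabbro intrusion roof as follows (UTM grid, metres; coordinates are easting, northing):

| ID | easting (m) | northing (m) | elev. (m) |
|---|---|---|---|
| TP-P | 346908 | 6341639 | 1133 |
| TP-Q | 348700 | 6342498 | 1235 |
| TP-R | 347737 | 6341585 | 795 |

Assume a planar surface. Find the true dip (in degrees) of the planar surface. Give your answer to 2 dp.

Let the plane be z = a·easting + b·northing + c.
TP-Q−TP-P: 1792a + 859b = 102;  TP-R−TP-P: 829a − 54b = −338.
Solving gives a = −0.35213, b = 0.85335.
Gradient magnitude |∇z| = √(a² + b²) = √(0.12400 + 0.72820) = 0.92315.
True dip = arctan(0.92315) = 42.71°, dipping toward SSE (azimuth ≈ 158°).

42.71°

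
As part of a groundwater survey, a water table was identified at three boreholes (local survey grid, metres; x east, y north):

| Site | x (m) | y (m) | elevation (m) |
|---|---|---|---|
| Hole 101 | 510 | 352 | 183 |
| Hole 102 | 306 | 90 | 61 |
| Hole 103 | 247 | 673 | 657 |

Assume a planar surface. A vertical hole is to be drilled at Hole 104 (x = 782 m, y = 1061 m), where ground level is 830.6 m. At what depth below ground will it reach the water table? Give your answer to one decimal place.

Two edge vectors: Hole 101→Hole 102 = (-204, -262, -122), Hole 101→Hole 103 = (-263, 321, 474).
Normal n = (Hole 101→Hole 102) × (Hole 101→Hole 103) = (-85026, 128782, -134390).
So ∂z/∂x = −n_x/n_z = −0.632681 and ∂z/∂y = −n_y/n_z = 0.958271.
Intercept c from Hole 101: 183 + 322.67 − 337.31 = 168.36.
At (782, 1061): z_contact = −494.76 + 1016.73 + 168.36 = 690.32 m.
Depth below ground = 830.6 − 690.32 = 140.3 m.

140.3 m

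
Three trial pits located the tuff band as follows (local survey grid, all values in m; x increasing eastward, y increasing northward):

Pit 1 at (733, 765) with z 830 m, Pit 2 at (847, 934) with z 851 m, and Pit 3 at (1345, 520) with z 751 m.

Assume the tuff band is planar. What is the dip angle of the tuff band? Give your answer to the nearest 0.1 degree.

Two edge vectors: Pit 1→Pit 2 = (114, 169, 21), Pit 1→Pit 3 = (612, -245, -79).
Normal n = (Pit 1→Pit 2) × (Pit 1→Pit 3) = (-8206, 21858, -131358).
So ∂z/∂x = −n_x/n_z = −0.06247 and ∂z/∂y = −n_y/n_z = 0.16640.
Gradient magnitude |∇z| = √(a² + b²) = √(0.00390 + 0.02769) = 0.17774.
True dip = arctan(0.17774) = 10.1°, dipping toward SSE (azimuth ≈ 159°).

10.1°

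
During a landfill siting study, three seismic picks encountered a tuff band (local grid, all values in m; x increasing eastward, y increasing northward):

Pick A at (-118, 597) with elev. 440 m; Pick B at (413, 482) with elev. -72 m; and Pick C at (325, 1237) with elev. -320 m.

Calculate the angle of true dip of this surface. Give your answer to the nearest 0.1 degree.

Let the plane be z = a·x + b·y + c.
Pick B−Pick A: 531a − 115b = −512;  Pick C−Pick A: 443a + 640b = −760.
Solving gives a = −1.06217, b = −0.45228.
Gradient magnitude |∇z| = √(a² + b²) = √(1.12820 + 0.20456) = 1.15445.
True dip = arctan(1.15445) = 49.1°, dipping toward ENE (azimuth ≈ 067°).

49.1°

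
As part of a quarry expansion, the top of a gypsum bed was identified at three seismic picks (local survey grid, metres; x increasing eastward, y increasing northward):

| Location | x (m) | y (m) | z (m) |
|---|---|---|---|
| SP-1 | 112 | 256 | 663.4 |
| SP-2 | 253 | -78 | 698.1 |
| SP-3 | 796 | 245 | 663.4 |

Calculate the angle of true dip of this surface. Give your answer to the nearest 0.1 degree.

6.0°

Two edge vectors: SP-1→SP-2 = (141, -334, 34.7), SP-1→SP-3 = (684, -11, 0).
Normal n = (SP-1→SP-2) × (SP-1→SP-3) = (381.7, 23734.8, 226905).
So ∂z/∂x = −n_x/n_z = −0.00168 and ∂z/∂y = −n_y/n_z = −0.10460.
Gradient magnitude |∇z| = √(a² + b²) = √(0.00000 + 0.01094) = 0.10462.
True dip = arctan(0.10462) = 6.0°, dipping toward N (azimuth ≈ 001°).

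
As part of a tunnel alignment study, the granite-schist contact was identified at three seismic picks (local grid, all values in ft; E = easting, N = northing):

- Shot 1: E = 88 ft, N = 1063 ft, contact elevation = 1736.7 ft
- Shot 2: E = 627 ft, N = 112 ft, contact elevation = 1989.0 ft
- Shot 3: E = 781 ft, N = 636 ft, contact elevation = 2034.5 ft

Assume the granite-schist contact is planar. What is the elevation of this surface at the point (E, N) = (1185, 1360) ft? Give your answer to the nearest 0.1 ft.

Two edge vectors: Shot 1→Shot 2 = (539, -951, 252.3), Shot 1→Shot 3 = (693, -427, 297.8).
Normal n = (Shot 1→Shot 2) × (Shot 1→Shot 3) = (-175475.7, 14329.7, 428890).
So ∂z/∂E = −n_x/n_z = 0.409139 and ∂z/∂N = −n_y/n_z = −0.033411.
Intercept c from Shot 1: 1736.7 − 36.00 + 35.52 = 1736.21.
At (1185, 1360): z = 484.8 − 45.4 + 1736.21 = 2175.6 ft.

2175.6 ft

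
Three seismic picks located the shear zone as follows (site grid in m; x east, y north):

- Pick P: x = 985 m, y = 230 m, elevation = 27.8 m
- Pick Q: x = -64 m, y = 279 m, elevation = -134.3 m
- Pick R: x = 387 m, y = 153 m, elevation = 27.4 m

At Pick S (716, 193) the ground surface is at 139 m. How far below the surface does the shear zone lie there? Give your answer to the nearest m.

Two edge vectors: Pick P→Pick Q = (-1049, 49, -162.1), Pick P→Pick R = (-598, -77, -0.4).
Normal n = (Pick P→Pick Q) × (Pick P→Pick R) = (-12501.3, 96516.2, 110075).
So ∂z/∂x = −n_x/n_z = 0.11357 and ∂z/∂y = −n_y/n_z = −0.87682.
Intercept c from Pick P: 27.8 − 111.87 + 201.67 = 117.60.
At (716, 193): z_contact = 81.3 − 169.2 + 117.60 = 29.7 m.
Depth below ground = 139 − 29.7 = 109 m.

109 m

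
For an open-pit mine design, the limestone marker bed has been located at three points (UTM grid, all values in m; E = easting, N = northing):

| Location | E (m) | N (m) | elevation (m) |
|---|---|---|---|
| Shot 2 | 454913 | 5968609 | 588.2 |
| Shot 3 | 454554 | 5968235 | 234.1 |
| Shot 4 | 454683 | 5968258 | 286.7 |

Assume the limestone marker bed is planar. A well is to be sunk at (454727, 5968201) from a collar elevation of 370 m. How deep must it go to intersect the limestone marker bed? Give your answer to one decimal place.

108.8 m

Two edge vectors: Shot 2→Shot 3 = (-359, -374, -354.1), Shot 2→Shot 4 = (-230, -351, -301.5).
Normal n = (Shot 2→Shot 3) × (Shot 2→Shot 4) = (-11528.1, -26795.5, 39989).
So ∂z/∂E = −n_x/n_z = 0.288281777 and ∂z/∂N = −n_y/n_z = 0.670071770.
Intercept c from Shot 2: 588.2 − 131143.13 − 3999396.40 = −4129951.32.
At (454727, 5968201): z_contact = 131089.51 + 3999123.01 − 4129951.32 = 261.19 m.
Depth below ground = 370 − 261.19 = 108.8 m.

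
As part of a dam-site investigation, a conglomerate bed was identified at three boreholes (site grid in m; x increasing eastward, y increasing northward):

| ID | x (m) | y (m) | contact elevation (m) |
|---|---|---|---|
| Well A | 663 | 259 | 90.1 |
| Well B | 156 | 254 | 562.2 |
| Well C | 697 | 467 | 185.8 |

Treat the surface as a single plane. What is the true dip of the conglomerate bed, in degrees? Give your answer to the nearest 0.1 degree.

Two edge vectors: Well A→Well B = (-507, -5, 472.1), Well A→Well C = (34, 208, 95.7).
Normal n = (Well A→Well B) × (Well A→Well C) = (-98675.3, 64571.3, -105286).
So ∂z/∂x = −n_x/n_z = −0.93721 and ∂z/∂y = −n_y/n_z = 0.61329.
Gradient magnitude |∇z| = √(a² + b²) = √(0.87837 + 0.37613) = 1.12004.
True dip = arctan(1.12004) = 48.2°, dipping toward ESE (azimuth ≈ 123°).

48.2°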